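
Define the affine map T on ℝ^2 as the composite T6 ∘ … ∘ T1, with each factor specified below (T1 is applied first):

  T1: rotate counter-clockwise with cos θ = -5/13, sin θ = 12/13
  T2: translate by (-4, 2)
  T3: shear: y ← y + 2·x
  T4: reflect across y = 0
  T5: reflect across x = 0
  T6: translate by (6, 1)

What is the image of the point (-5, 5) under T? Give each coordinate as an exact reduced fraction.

T(p) = (165/13, 246/13)

T1 rotate counter-clockwise with cos θ = -5/13, sin θ = 12/13: (-5, 5) → (-35/13, -85/13)
T2 translate by (-4, 2): (-35/13, -85/13) → (-87/13, -59/13)
T3 shear: y ← y + 2·x: (-87/13, -59/13) → (-87/13, -233/13)
T4 reflect across y = 0: (-87/13, -233/13) → (-87/13, 233/13)
T5 reflect across x = 0: (-87/13, 233/13) → (87/13, 233/13)
T6 translate by (6, 1): (87/13, 233/13) → (165/13, 246/13)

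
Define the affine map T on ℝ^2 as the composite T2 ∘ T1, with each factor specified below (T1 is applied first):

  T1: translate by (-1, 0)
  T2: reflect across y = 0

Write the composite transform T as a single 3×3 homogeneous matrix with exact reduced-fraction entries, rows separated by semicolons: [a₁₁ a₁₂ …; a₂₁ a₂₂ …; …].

T1 = [1 0 -1; 0 1 0; 0 0 1]
T2·T1 = [1 0 -1; 0 -1 0; 0 0 1]

T = [1 0 -1; 0 -1 0; 0 0 1]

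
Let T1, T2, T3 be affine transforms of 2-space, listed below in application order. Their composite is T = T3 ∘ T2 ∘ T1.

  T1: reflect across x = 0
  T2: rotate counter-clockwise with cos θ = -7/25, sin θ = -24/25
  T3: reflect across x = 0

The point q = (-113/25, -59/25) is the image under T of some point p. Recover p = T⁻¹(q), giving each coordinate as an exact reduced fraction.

T1 = [-1 0 0; 0 1 0; 0 0 1]
T2·T1 = [7/25 24/25 0; 24/25 -7/25 0; 0 0 1]
T3·…·T1 = [-7/25 -24/25 0; 24/25 -7/25 0; 0 0 1]
det M = 1; M⁻¹ = [-7/25 24/25 0; -24/25 -7/25 0; 0 0 1]
M⁻¹ · (-113/25, -59/25)ᵀ = (-1, 5)ᵀ

p = (-1, 5)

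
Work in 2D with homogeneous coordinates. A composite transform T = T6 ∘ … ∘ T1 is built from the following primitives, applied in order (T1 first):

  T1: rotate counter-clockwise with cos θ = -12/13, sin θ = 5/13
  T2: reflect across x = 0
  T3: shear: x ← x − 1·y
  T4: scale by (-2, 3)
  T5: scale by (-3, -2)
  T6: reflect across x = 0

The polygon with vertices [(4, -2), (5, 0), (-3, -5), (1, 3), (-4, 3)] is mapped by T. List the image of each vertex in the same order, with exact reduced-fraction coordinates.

image vertices: (36/13, -264/13), (-210/13, -150/13), (636/13, -270/13), (-348/13, 186/13), (-138/13, 336/13)

T1 rotate counter-clockwise with cos θ = -12/13, sin θ = 5/13: (4, -2) → (-38/13, 44/13); (5, 0) → (-60/13, 25/13); (-3, -5) → (61/13, 45/13); (1, 3) → (-27/13, -31/13); (-4, 3) → (33/13, -56/13)
T2 reflect across x = 0: (-38/13, 44/13) → (38/13, 44/13); (-60/13, 25/13) → (60/13, 25/13); (61/13, 45/13) → (-61/13, 45/13); (-27/13, -31/13) → (27/13, -31/13); (33/13, -56/13) → (-33/13, -56/13)
T3 shear: x ← x − 1·y: (38/13, 44/13) → (-6/13, 44/13); (60/13, 25/13) → (35/13, 25/13); (-61/13, 45/13) → (-106/13, 45/13); (27/13, -31/13) → (58/13, -31/13); (-33/13, -56/13) → (23/13, -56/13)
T4 scale by (-2, 3): (-6/13, 44/13) → (12/13, 132/13); (35/13, 25/13) → (-70/13, 75/13); (-106/13, 45/13) → (212/13, 135/13); (58/13, -31/13) → (-116/13, -93/13); (23/13, -56/13) → (-46/13, -168/13)
T5 scale by (-3, -2): (12/13, 132/13) → (-36/13, -264/13); (-70/13, 75/13) → (210/13, -150/13); (212/13, 135/13) → (-636/13, -270/13); (-116/13, -93/13) → (348/13, 186/13); (-46/13, -168/13) → (138/13, 336/13)
T6 reflect across x = 0: (-36/13, -264/13) → (36/13, -264/13); (210/13, -150/13) → (-210/13, -150/13); (-636/13, -270/13) → (636/13, -270/13); (348/13, 186/13) → (-348/13, 186/13); (138/13, 336/13) → (-138/13, 336/13)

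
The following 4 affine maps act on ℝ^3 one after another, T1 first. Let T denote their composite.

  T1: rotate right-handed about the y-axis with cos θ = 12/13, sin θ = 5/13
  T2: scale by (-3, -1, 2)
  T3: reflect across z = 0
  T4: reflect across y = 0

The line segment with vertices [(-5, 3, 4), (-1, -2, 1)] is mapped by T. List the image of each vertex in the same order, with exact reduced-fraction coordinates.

T1 rotate right-handed about the y-axis with cos θ = 12/13, sin θ = 5/13: (-5, 3, 4) → (-40/13, 3, 73/13); (-1, -2, 1) → (-7/13, -2, 17/13)
T2 scale by (-3, -1, 2): (-40/13, 3, 73/13) → (120/13, -3, 146/13); (-7/13, -2, 17/13) → (21/13, 2, 34/13)
T3 reflect across z = 0: (120/13, -3, 146/13) → (120/13, -3, -146/13); (21/13, 2, 34/13) → (21/13, 2, -34/13)
T4 reflect across y = 0: (120/13, -3, -146/13) → (120/13, 3, -146/13); (21/13, 2, -34/13) → (21/13, -2, -34/13)

image vertices: (120/13, 3, -146/13), (21/13, -2, -34/13)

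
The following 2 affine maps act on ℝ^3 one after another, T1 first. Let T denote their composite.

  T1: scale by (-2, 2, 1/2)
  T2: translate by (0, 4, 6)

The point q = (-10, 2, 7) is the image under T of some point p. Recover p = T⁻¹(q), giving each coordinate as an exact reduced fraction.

p = (5, -1, 2)

T1 = [-2 0 0 0; 0 2 0 0; 0 0 1/2 0; 0 0 0 1]
T2·T1 = [-2 0 0 0; 0 2 0 4; 0 0 1/2 6; 0 0 0 1]
det M = -2; M⁻¹ = [-1/2 0 0 0; 0 1/2 0 -2; 0 0 2 -12; 0 0 0 1]
M⁻¹ · (-10, 2, 7)ᵀ = (5, -1, 2)ᵀ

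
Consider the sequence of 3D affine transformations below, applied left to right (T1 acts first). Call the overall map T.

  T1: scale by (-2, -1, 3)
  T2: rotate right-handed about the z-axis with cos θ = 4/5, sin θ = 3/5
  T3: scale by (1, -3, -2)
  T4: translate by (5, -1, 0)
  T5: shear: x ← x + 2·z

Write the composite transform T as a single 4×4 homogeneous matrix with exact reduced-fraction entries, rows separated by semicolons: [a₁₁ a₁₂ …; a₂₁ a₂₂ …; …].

T1 = [-2 0 0 0; 0 -1 0 0; 0 0 3 0; 0 0 0 1]
T2·T1 = [-8/5 3/5 0 0; -6/5 -4/5 0 0; 0 0 3 0; 0 0 0 1]
T3·…·T1 = [-8/5 3/5 0 0; 18/5 12/5 0 0; 0 0 -6 0; 0 0 0 1]
T4·…·T1 = [-8/5 3/5 0 5; 18/5 12/5 0 -1; 0 0 -6 0; 0 0 0 1]
T5·…·T1 = [-8/5 3/5 -12 5; 18/5 12/5 0 -1; 0 0 -6 0; 0 0 0 1]

T = [-8/5 3/5 -12 5; 18/5 12/5 0 -1; 0 0 -6 0; 0 0 0 1]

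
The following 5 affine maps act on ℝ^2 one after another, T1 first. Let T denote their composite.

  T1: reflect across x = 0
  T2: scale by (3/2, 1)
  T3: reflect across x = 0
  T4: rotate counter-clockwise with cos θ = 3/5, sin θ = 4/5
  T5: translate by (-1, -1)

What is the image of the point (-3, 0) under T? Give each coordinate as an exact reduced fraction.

T(p) = (-37/10, -23/5)

T1 reflect across x = 0: (-3, 0) → (3, 0)
T2 scale by (3/2, 1): (3, 0) → (9/2, 0)
T3 reflect across x = 0: (9/2, 0) → (-9/2, 0)
T4 rotate counter-clockwise with cos θ = 3/5, sin θ = 4/5: (-9/2, 0) → (-27/10, -18/5)
T5 translate by (-1, -1): (-27/10, -18/5) → (-37/10, -23/5)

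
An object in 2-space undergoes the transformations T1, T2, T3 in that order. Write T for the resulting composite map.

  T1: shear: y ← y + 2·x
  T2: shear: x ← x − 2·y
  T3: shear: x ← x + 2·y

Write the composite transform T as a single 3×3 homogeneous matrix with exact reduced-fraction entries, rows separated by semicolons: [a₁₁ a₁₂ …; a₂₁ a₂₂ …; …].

T = [1 0 0; 2 1 0; 0 0 1]

T1 = [1 0 0; 2 1 0; 0 0 1]
T2·T1 = [-3 -2 0; 2 1 0; 0 0 1]
T3·…·T1 = [1 0 0; 2 1 0; 0 0 1]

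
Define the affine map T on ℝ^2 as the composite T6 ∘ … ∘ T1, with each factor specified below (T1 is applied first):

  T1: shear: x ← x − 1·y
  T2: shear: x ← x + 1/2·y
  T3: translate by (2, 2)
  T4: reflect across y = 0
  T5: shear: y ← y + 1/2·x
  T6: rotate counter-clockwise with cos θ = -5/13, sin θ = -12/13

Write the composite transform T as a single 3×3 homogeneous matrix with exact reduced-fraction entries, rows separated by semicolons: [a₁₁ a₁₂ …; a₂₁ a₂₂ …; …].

T = [1/13 -25/26 -22/13; -29/26 49/52 -19/13; 0 0 1]

T1 = [1 -1 0; 0 1 0; 0 0 1]
T2·T1 = [1 -1/2 0; 0 1 0; 0 0 1]
T3·…·T1 = [1 -1/2 2; 0 1 2; 0 0 1]
T4·…·T1 = [1 -1/2 2; 0 -1 -2; 0 0 1]
T5·…·T1 = [1 -1/2 2; 1/2 -5/4 -1; 0 0 1]
T6·…·T1 = [1/13 -25/26 -22/13; -29/26 49/52 -19/13; 0 0 1]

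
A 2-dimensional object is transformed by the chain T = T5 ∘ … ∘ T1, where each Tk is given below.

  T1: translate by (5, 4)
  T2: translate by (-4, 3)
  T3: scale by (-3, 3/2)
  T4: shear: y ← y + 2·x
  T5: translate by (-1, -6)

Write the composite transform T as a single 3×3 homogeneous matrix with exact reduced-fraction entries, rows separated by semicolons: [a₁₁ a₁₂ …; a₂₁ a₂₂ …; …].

T = [-3 0 -4; -6 3/2 -3/2; 0 0 1]

T1 = [1 0 5; 0 1 4; 0 0 1]
T2·T1 = [1 0 1; 0 1 7; 0 0 1]
T3·…·T1 = [-3 0 -3; 0 3/2 21/2; 0 0 1]
T4·…·T1 = [-3 0 -3; -6 3/2 9/2; 0 0 1]
T5·…·T1 = [-3 0 -4; -6 3/2 -3/2; 0 0 1]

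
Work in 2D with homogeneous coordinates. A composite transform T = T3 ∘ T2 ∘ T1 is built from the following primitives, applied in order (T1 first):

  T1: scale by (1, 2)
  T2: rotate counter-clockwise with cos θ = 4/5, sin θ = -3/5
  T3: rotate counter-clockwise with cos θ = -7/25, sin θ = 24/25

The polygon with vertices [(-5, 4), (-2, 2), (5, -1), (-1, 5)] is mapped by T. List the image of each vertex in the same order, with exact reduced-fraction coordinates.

image vertices: (-1156/125, -233/125), (-556/125, -58/125), (454/125, 497/125), (-1214/125, 323/125)

T1 scale by (1, 2): (-5, 4) → (-5, 8); (-2, 2) → (-2, 4); (5, -1) → (5, -2); (-1, 5) → (-1, 10)
T2 rotate counter-clockwise with cos θ = 4/5, sin θ = -3/5: (-5, 8) → (4/5, 47/5); (-2, 4) → (4/5, 22/5); (5, -2) → (14/5, -23/5); (-1, 10) → (26/5, 43/5)
T3 rotate counter-clockwise with cos θ = -7/25, sin θ = 24/25: (4/5, 47/5) → (-1156/125, -233/125); (4/5, 22/5) → (-556/125, -58/125); (14/5, -23/5) → (454/125, 497/125); (26/5, 43/5) → (-1214/125, 323/125)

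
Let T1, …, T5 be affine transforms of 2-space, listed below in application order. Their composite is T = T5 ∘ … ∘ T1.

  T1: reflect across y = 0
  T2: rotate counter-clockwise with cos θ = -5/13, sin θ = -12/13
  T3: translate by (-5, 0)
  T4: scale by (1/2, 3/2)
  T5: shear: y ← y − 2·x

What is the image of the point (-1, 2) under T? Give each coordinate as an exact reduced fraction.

T(p) = (-42/13, 9)

T1 reflect across y = 0: (-1, 2) → (-1, -2)
T2 rotate counter-clockwise with cos θ = -5/13, sin θ = -12/13: (-1, -2) → (-19/13, 22/13)
T3 translate by (-5, 0): (-19/13, 22/13) → (-84/13, 22/13)
T4 scale by (1/2, 3/2): (-84/13, 22/13) → (-42/13, 33/13)
T5 shear: y ← y − 2·x: (-42/13, 33/13) → (-42/13, 9)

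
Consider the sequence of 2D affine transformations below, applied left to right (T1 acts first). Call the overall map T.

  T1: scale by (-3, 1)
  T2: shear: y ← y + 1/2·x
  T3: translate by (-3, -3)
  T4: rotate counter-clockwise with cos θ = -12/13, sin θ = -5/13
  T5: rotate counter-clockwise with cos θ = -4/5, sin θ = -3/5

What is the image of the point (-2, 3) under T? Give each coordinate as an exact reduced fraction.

T(p) = (-69/65, 267/65)

T1 scale by (-3, 1): (-2, 3) → (6, 3)
T2 shear: y ← y + 1/2·x: (6, 3) → (6, 6)
T3 translate by (-3, -3): (6, 6) → (3, 3)
T4 rotate counter-clockwise with cos θ = -12/13, sin θ = -5/13: (3, 3) → (-21/13, -51/13)
T5 rotate counter-clockwise with cos θ = -4/5, sin θ = -3/5: (-21/13, -51/13) → (-69/65, 267/65)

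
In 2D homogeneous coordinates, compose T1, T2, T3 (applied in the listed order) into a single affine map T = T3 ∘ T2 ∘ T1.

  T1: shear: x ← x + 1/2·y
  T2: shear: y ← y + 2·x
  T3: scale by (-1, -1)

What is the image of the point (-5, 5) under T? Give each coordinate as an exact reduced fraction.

T1 shear: x ← x + 1/2·y: (-5, 5) → (-5/2, 5)
T2 shear: y ← y + 2·x: (-5/2, 5) → (-5/2, 0)
T3 scale by (-1, -1): (-5/2, 0) → (5/2, 0)

T(p) = (5/2, 0)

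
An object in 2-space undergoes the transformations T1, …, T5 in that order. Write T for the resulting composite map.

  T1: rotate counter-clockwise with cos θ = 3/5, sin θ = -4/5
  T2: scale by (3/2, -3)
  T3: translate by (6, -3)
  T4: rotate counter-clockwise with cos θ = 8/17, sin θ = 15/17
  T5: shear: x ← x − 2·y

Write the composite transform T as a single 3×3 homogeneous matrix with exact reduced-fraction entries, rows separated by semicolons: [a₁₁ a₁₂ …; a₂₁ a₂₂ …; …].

T = [-471/85 147/85 -39/17; 327/170 18/85 66/17; 0 0 1]

T1 = [3/5 4/5 0; -4/5 3/5 0; 0 0 1]
T2·T1 = [9/10 6/5 0; 12/5 -9/5 0; 0 0 1]
T3·…·T1 = [9/10 6/5 6; 12/5 -9/5 -3; 0 0 1]
T4·…·T1 = [-144/85 183/85 93/17; 327/170 18/85 66/17; 0 0 1]
T5·…·T1 = [-471/85 147/85 -39/17; 327/170 18/85 66/17; 0 0 1]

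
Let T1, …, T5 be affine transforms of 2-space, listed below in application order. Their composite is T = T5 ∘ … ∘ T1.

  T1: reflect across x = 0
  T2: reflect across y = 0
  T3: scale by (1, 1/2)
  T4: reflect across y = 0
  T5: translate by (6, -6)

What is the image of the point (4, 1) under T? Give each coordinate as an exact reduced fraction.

T1 reflect across x = 0: (4, 1) → (-4, 1)
T2 reflect across y = 0: (-4, 1) → (-4, -1)
T3 scale by (1, 1/2): (-4, -1) → (-4, -1/2)
T4 reflect across y = 0: (-4, -1/2) → (-4, 1/2)
T5 translate by (6, -6): (-4, 1/2) → (2, -11/2)

T(p) = (2, -11/2)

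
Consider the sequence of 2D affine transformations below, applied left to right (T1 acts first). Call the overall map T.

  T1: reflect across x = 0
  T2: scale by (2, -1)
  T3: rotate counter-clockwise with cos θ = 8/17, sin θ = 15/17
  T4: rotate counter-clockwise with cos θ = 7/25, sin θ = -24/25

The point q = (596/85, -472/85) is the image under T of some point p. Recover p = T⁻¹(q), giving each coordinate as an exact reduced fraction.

T1 = [-1 0 0; 0 1 0; 0 0 1]
T2·T1 = [-2 0 0; 0 -1 0; 0 0 1]
T3·…·T1 = [-16/17 15/17 0; -30/17 -8/17 0; 0 0 1]
T4·…·T1 = [-832/425 -87/425 0; 174/425 -416/425 0; 0 0 1]
det M = 2; M⁻¹ = [-208/425 87/850 0; -87/425 -416/425 0; 0 0 1]
M⁻¹ · (596/85, -472/85)ᵀ = (-4, 4)ᵀ

p = (-4, 4)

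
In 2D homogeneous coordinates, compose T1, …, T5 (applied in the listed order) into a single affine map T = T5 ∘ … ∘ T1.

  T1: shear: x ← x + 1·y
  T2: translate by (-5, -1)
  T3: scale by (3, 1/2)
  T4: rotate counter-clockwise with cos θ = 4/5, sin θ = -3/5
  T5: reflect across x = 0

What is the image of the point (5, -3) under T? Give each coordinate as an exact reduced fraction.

T1 shear: x ← x + 1·y: (5, -3) → (2, -3)
T2 translate by (-5, -1): (2, -3) → (-3, -4)
T3 scale by (3, 1/2): (-3, -4) → (-9, -2)
T4 rotate counter-clockwise with cos θ = 4/5, sin θ = -3/5: (-9, -2) → (-42/5, 19/5)
T5 reflect across x = 0: (-42/5, 19/5) → (42/5, 19/5)

T(p) = (42/5, 19/5)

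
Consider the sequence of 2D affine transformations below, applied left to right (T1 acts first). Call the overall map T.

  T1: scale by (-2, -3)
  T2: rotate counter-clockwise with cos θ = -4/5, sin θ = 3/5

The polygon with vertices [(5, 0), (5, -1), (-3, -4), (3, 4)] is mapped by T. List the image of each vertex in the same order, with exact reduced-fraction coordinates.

T1 scale by (-2, -3): (5, 0) → (-10, 0); (5, -1) → (-10, 3); (-3, -4) → (6, 12); (3, 4) → (-6, -12)
T2 rotate counter-clockwise with cos θ = -4/5, sin θ = 3/5: (-10, 0) → (8, -6); (-10, 3) → (31/5, -42/5); (6, 12) → (-12, -6); (-6, -12) → (12, 6)

image vertices: (8, -6), (31/5, -42/5), (-12, -6), (12, 6)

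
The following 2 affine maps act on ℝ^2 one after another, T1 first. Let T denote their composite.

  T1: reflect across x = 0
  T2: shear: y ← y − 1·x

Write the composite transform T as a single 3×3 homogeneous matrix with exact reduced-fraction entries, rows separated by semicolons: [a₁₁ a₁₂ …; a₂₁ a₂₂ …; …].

T1 = [-1 0 0; 0 1 0; 0 0 1]
T2·T1 = [-1 0 0; 1 1 0; 0 0 1]

T = [-1 0 0; 1 1 0; 0 0 1]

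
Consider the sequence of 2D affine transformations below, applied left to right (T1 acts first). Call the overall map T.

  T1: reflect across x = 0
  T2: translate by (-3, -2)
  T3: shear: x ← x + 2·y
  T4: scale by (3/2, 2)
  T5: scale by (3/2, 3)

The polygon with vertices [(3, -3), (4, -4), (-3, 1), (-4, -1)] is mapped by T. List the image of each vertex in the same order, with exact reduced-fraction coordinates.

T1 reflect across x = 0: (3, -3) → (-3, -3); (4, -4) → (-4, -4); (-3, 1) → (3, 1); (-4, -1) → (4, -1)
T2 translate by (-3, -2): (-3, -3) → (-6, -5); (-4, -4) → (-7, -6); (3, 1) → (0, -1); (4, -1) → (1, -3)
T3 shear: x ← x + 2·y: (-6, -5) → (-16, -5); (-7, -6) → (-19, -6); (0, -1) → (-2, -1); (1, -3) → (-5, -3)
T4 scale by (3/2, 2): (-16, -5) → (-24, -10); (-19, -6) → (-57/2, -12); (-2, -1) → (-3, -2); (-5, -3) → (-15/2, -6)
T5 scale by (3/2, 3): (-24, -10) → (-36, -30); (-57/2, -12) → (-171/4, -36); (-3, -2) → (-9/2, -6); (-15/2, -6) → (-45/4, -18)

image vertices: (-36, -30), (-171/4, -36), (-9/2, -6), (-45/4, -18)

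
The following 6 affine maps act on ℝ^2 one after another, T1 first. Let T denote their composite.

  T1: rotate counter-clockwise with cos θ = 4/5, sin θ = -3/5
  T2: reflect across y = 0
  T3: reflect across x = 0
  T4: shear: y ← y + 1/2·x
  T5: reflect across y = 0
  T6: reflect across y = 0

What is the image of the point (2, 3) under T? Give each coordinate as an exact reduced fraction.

T1 rotate counter-clockwise with cos θ = 4/5, sin θ = -3/5: (2, 3) → (17/5, 6/5)
T2 reflect across y = 0: (17/5, 6/5) → (17/5, -6/5)
T3 reflect across x = 0: (17/5, -6/5) → (-17/5, -6/5)
T4 shear: y ← y + 1/2·x: (-17/5, -6/5) → (-17/5, -29/10)
T5 reflect across y = 0: (-17/5, -29/10) → (-17/5, 29/10)
T6 reflect across y = 0: (-17/5, 29/10) → (-17/5, -29/10)

T(p) = (-17/5, -29/10)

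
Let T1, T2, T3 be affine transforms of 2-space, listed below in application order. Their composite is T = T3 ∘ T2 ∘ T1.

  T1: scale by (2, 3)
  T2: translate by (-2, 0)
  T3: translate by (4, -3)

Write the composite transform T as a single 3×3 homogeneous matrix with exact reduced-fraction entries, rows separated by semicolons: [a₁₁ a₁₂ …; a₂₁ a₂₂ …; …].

T = [2 0 2; 0 3 -3; 0 0 1]

T1 = [2 0 0; 0 3 0; 0 0 1]
T2·T1 = [2 0 -2; 0 3 0; 0 0 1]
T3·…·T1 = [2 0 2; 0 3 -3; 0 0 1]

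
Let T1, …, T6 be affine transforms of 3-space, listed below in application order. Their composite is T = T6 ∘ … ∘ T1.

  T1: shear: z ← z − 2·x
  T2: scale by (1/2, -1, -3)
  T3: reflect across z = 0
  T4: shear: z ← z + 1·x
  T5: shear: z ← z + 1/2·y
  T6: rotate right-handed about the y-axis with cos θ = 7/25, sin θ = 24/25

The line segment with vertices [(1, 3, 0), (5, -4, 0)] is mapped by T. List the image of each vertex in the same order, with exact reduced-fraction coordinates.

T1 shear: z ← z − 2·x: (1, 3, 0) → (1, 3, -2); (5, -4, 0) → (5, -4, -10)
T2 scale by (1/2, -1, -3): (1, 3, -2) → (1/2, -3, 6); (5, -4, -10) → (5/2, 4, 30)
T3 reflect across z = 0: (1/2, -3, 6) → (1/2, -3, -6); (5/2, 4, 30) → (5/2, 4, -30)
T4 shear: z ← z + 1·x: (1/2, -3, -6) → (1/2, -3, -11/2); (5/2, 4, -30) → (5/2, 4, -55/2)
T5 shear: z ← z + 1/2·y: (1/2, -3, -11/2) → (1/2, -3, -7); (5/2, 4, -55/2) → (5/2, 4, -51/2)
T6 rotate right-handed about the y-axis with cos θ = 7/25, sin θ = 24/25: (1/2, -3, -7) → (-329/50, -3, -61/25); (5/2, 4, -51/2) → (-1189/50, 4, -477/50)

image vertices: (-329/50, -3, -61/25), (-1189/50, 4, -477/50)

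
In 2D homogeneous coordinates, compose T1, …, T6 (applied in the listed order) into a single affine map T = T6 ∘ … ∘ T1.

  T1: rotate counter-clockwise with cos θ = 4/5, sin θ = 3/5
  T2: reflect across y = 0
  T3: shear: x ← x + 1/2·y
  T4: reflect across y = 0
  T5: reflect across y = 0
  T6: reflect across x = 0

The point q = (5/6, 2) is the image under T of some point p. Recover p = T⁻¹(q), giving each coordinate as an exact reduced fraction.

p = (-8/3, -1/2)

T1 = [4/5 -3/5 0; 3/5 4/5 0; 0 0 1]
T2·T1 = [4/5 -3/5 0; -3/5 -4/5 0; 0 0 1]
T3·…·T1 = [1/2 -1 0; -3/5 -4/5 0; 0 0 1]
T4·…·T1 = [1/2 -1 0; 3/5 4/5 0; 0 0 1]
T5·…·T1 = [1/2 -1 0; -3/5 -4/5 0; 0 0 1]
T6·…·T1 = [-1/2 1 0; -3/5 -4/5 0; 0 0 1]
det M = 1; M⁻¹ = [-4/5 -1 0; 3/5 -1/2 0; 0 0 1]
M⁻¹ · (5/6, 2)ᵀ = (-8/3, -1/2)ᵀ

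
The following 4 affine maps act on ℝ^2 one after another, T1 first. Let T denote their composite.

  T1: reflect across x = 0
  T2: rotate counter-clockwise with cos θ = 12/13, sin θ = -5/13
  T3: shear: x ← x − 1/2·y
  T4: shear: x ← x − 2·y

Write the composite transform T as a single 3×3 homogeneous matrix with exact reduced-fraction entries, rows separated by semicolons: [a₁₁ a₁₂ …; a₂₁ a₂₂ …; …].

T1 = [-1 0 0; 0 1 0; 0 0 1]
T2·T1 = [-12/13 5/13 0; 5/13 12/13 0; 0 0 1]
T3·…·T1 = [-29/26 -1/13 0; 5/13 12/13 0; 0 0 1]
T4·…·T1 = [-49/26 -25/13 0; 5/13 12/13 0; 0 0 1]

T = [-49/26 -25/13 0; 5/13 12/13 0; 0 0 1]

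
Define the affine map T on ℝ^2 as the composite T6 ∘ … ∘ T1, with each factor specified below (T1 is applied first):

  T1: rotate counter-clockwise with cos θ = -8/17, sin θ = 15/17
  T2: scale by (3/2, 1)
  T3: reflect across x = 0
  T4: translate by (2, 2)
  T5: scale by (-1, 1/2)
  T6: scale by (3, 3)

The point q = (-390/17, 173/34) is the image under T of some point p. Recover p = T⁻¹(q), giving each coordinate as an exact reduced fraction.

p = (3, 8/3)

T1 = [-8/17 -15/17 0; 15/17 -8/17 0; 0 0 1]
T2·T1 = [-12/17 -45/34 0; 15/17 -8/17 0; 0 0 1]
T3·…·T1 = [12/17 45/34 0; 15/17 -8/17 0; 0 0 1]
T4·…·T1 = [12/17 45/34 2; 15/17 -8/17 2; 0 0 1]
T5·…·T1 = [-12/17 -45/34 -2; 15/34 -4/17 1; 0 0 1]
T6·…·T1 = [-36/17 -135/34 -6; 45/34 -12/17 3; 0 0 1]
det M = 27/4; M⁻¹ = [-16/153 10/17 -122/51; -10/51 -16/51 -4/17; 0 0 1]
M⁻¹ · (-390/17, 173/34)ᵀ = (3, 8/3)ᵀ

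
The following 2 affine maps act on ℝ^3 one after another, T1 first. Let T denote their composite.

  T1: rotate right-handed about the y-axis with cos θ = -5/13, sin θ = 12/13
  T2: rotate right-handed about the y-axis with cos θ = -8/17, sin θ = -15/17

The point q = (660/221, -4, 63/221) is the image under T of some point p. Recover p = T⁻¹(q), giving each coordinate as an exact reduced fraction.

T1 = [-5/13 0 12/13 0; 0 1 0 0; -12/13 0 -5/13 0; 0 0 0 1]
T2·T1 = [220/221 0 -21/221 0; 0 1 0 0; 21/221 0 220/221 0; 0 0 0 1]
det M = 1; M⁻¹ = [220/221 0 21/221 0; 0 1 0 0; -21/221 0 220/221 0; 0 0 0 1]
M⁻¹ · (660/221, -4, 63/221)ᵀ = (3, -4, 0)ᵀ

p = (3, -4, 0)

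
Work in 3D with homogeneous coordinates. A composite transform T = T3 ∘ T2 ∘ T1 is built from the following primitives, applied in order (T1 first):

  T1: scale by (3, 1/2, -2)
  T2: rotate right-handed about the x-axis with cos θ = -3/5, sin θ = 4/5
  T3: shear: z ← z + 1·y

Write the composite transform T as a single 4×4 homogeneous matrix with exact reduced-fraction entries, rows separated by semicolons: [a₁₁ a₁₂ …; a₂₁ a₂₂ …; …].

T1 = [3 0 0 0; 0 1/2 0 0; 0 0 -2 0; 0 0 0 1]
T2·T1 = [3 0 0 0; 0 -3/10 8/5 0; 0 2/5 6/5 0; 0 0 0 1]
T3·…·T1 = [3 0 0 0; 0 -3/10 8/5 0; 0 1/10 14/5 0; 0 0 0 1]

T = [3 0 0 0; 0 -3/10 8/5 0; 0 1/10 14/5 0; 0 0 0 1]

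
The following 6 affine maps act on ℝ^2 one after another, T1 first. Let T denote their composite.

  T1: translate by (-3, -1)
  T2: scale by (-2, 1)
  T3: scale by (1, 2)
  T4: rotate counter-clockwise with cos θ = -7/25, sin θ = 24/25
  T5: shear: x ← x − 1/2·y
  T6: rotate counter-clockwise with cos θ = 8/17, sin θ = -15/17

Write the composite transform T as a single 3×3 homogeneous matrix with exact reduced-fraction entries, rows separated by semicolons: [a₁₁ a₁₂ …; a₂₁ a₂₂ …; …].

T = [-416/425 -538/425 1786/425; -954/425 503/425 2359/425; 0 0 1]

T1 = [1 0 -3; 0 1 -1; 0 0 1]
T2·T1 = [-2 0 6; 0 1 -1; 0 0 1]
T3·…·T1 = [-2 0 6; 0 2 -2; 0 0 1]
T4·…·T1 = [14/25 -48/25 6/25; -48/25 -14/25 158/25; 0 0 1]
T5·…·T1 = [38/25 -41/25 -73/25; -48/25 -14/25 158/25; 0 0 1]
T6·…·T1 = [-416/425 -538/425 1786/425; -954/425 503/425 2359/425; 0 0 1]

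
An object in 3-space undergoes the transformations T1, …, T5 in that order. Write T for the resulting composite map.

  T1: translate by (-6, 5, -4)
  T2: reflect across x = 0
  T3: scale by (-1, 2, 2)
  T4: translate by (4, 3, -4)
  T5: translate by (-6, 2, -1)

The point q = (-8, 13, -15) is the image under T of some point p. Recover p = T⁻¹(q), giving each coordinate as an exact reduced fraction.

T1 = [1 0 0 -6; 0 1 0 5; 0 0 1 -4; 0 0 0 1]
T2·T1 = [-1 0 0 6; 0 1 0 5; 0 0 1 -4; 0 0 0 1]
T3·…·T1 = [1 0 0 -6; 0 2 0 10; 0 0 2 -8; 0 0 0 1]
T4·…·T1 = [1 0 0 -2; 0 2 0 13; 0 0 2 -12; 0 0 0 1]
T5·…·T1 = [1 0 0 -8; 0 2 0 15; 0 0 2 -13; 0 0 0 1]
det M = 4; M⁻¹ = [1 0 0 8; 0 1/2 0 -15/2; 0 0 1/2 13/2; 0 0 0 1]
M⁻¹ · (-8, 13, -15)ᵀ = (0, -1, -1)ᵀ

p = (0, -1, -1)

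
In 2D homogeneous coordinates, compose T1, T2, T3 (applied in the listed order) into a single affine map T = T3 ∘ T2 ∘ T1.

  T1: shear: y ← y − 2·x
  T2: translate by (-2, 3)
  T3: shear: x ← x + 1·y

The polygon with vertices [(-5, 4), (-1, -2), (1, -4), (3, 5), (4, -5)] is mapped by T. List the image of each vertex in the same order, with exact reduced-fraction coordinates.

T1 shear: y ← y − 2·x: (-5, 4) → (-5, 14); (-1, -2) → (-1, 0); (1, -4) → (1, -6); (3, 5) → (3, -1); (4, -5) → (4, -13)
T2 translate by (-2, 3): (-5, 14) → (-7, 17); (-1, 0) → (-3, 3); (1, -6) → (-1, -3); (3, -1) → (1, 2); (4, -13) → (2, -10)
T3 shear: x ← x + 1·y: (-7, 17) → (10, 17); (-3, 3) → (0, 3); (-1, -3) → (-4, -3); (1, 2) → (3, 2); (2, -10) → (-8, -10)

image vertices: (10, 17), (0, 3), (-4, -3), (3, 2), (-8, -10)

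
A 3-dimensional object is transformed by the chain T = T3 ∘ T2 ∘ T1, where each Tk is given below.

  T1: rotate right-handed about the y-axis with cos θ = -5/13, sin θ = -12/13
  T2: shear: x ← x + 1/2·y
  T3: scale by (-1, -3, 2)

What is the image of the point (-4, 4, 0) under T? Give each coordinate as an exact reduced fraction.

T(p) = (-46/13, -12, -96/13)

T1 rotate right-handed about the y-axis with cos θ = -5/13, sin θ = -12/13: (-4, 4, 0) → (20/13, 4, -48/13)
T2 shear: x ← x + 1/2·y: (20/13, 4, -48/13) → (46/13, 4, -48/13)
T3 scale by (-1, -3, 2): (46/13, 4, -48/13) → (-46/13, -12, -96/13)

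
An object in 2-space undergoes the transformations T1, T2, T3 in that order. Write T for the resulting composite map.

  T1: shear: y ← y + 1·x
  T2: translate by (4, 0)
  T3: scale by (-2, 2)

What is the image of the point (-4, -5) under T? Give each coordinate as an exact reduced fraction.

T1 shear: y ← y + 1·x: (-4, -5) → (-4, -9)
T2 translate by (4, 0): (-4, -9) → (0, -9)
T3 scale by (-2, 2): (0, -9) → (0, -18)

T(p) = (0, -18)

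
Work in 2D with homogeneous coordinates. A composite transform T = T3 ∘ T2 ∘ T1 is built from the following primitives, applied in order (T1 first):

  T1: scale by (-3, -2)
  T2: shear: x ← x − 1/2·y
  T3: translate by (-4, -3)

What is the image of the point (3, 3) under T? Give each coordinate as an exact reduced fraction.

T1 scale by (-3, -2): (3, 3) → (-9, -6)
T2 shear: x ← x − 1/2·y: (-9, -6) → (-6, -6)
T3 translate by (-4, -3): (-6, -6) → (-10, -9)

T(p) = (-10, -9)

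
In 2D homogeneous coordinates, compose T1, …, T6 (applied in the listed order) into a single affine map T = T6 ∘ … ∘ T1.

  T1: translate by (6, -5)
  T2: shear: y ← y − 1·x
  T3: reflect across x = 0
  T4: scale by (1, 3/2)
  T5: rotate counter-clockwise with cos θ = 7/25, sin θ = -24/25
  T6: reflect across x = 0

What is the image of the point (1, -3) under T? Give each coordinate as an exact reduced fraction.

T(p) = (589/25, 21/50)

T1 translate by (6, -5): (1, -3) → (7, -8)
T2 shear: y ← y − 1·x: (7, -8) → (7, -15)
T3 reflect across x = 0: (7, -15) → (-7, -15)
T4 scale by (1, 3/2): (-7, -15) → (-7, -45/2)
T5 rotate counter-clockwise with cos θ = 7/25, sin θ = -24/25: (-7, -45/2) → (-589/25, 21/50)
T6 reflect across x = 0: (-589/25, 21/50) → (589/25, 21/50)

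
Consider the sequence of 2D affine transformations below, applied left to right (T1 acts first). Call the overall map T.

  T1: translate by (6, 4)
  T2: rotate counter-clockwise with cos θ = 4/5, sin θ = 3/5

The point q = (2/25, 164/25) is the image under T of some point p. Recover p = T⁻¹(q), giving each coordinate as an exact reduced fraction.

T1 = [1 0 6; 0 1 4; 0 0 1]
T2·T1 = [4/5 -3/5 12/5; 3/5 4/5 34/5; 0 0 1]
det M = 1; M⁻¹ = [4/5 3/5 -6; -3/5 4/5 -4; 0 0 1]
M⁻¹ · (2/25, 164/25)ᵀ = (-2, 6/5)ᵀ

p = (-2, 6/5)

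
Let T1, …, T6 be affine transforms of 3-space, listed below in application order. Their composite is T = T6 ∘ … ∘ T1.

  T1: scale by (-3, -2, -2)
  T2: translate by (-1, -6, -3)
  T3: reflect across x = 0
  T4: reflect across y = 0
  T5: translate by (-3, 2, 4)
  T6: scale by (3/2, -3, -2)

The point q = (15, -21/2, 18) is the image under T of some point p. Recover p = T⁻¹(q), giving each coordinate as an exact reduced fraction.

p = (4, -9/4, 5)

T1 = [-3 0 0 0; 0 -2 0 0; 0 0 -2 0; 0 0 0 1]
T2·T1 = [-3 0 0 -1; 0 -2 0 -6; 0 0 -2 -3; 0 0 0 1]
T3·…·T1 = [3 0 0 1; 0 -2 0 -6; 0 0 -2 -3; 0 0 0 1]
T4·…·T1 = [3 0 0 1; 0 2 0 6; 0 0 -2 -3; 0 0 0 1]
T5·…·T1 = [3 0 0 -2; 0 2 0 8; 0 0 -2 1; 0 0 0 1]
T6·…·T1 = [9/2 0 0 -3; 0 -6 0 -24; 0 0 4 -2; 0 0 0 1]
det M = -108; M⁻¹ = [2/9 0 0 2/3; 0 -1/6 0 -4; 0 0 1/4 1/2; 0 0 0 1]
M⁻¹ · (15, -21/2, 18)ᵀ = (4, -9/4, 5)ᵀ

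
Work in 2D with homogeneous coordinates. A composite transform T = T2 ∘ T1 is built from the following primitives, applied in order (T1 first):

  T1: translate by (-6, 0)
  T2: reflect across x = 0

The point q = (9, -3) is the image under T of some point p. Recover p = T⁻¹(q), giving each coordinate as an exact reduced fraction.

T1 = [1 0 -6; 0 1 0; 0 0 1]
T2·T1 = [-1 0 6; 0 1 0; 0 0 1]
det M = -1; M⁻¹ = [-1 0 6; 0 1 0; 0 0 1]
M⁻¹ · (9, -3)ᵀ = (-3, -3)ᵀ

p = (-3, -3)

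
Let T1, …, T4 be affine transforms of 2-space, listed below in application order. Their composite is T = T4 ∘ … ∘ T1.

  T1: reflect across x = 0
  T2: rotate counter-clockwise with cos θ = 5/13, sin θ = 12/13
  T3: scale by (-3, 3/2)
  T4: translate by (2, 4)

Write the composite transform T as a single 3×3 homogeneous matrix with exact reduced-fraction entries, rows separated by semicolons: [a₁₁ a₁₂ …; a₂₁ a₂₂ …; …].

T = [15/13 36/13 2; -18/13 15/26 4; 0 0 1]

T1 = [-1 0 0; 0 1 0; 0 0 1]
T2·T1 = [-5/13 -12/13 0; -12/13 5/13 0; 0 0 1]
T3·…·T1 = [15/13 36/13 0; -18/13 15/26 0; 0 0 1]
T4·…·T1 = [15/13 36/13 2; -18/13 15/26 4; 0 0 1]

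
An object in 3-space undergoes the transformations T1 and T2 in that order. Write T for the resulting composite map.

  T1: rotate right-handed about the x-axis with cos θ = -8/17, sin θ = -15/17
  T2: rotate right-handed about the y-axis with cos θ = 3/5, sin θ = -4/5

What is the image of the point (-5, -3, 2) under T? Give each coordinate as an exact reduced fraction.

T1 rotate right-handed about the x-axis with cos θ = -8/17, sin θ = -15/17: (-5, -3, 2) → (-5, 54/17, 29/17)
T2 rotate right-handed about the y-axis with cos θ = 3/5, sin θ = -4/5: (-5, 54/17, 29/17) → (-371/85, 54/17, -253/85)

T(p) = (-371/85, 54/17, -253/85)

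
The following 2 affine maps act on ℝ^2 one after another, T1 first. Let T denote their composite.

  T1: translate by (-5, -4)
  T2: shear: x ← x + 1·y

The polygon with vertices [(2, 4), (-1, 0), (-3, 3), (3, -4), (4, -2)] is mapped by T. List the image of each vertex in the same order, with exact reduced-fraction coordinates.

image vertices: (-3, 0), (-10, -4), (-9, -1), (-10, -8), (-7, -6)

T1 translate by (-5, -4): (2, 4) → (-3, 0); (-1, 0) → (-6, -4); (-3, 3) → (-8, -1); (3, -4) → (-2, -8); (4, -2) → (-1, -6)
T2 shear: x ← x + 1·y: (-3, 0) → (-3, 0); (-6, -4) → (-10, -4); (-8, -1) → (-9, -1); (-2, -8) → (-10, -8); (-1, -6) → (-7, -6)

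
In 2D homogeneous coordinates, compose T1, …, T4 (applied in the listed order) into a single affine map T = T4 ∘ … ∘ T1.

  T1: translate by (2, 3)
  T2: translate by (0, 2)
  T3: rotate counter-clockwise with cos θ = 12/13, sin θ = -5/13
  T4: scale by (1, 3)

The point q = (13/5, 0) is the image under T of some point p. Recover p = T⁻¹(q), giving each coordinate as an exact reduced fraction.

p = (2/5, -4)

T1 = [1 0 2; 0 1 3; 0 0 1]
T2·T1 = [1 0 2; 0 1 5; 0 0 1]
T3·…·T1 = [12/13 5/13 49/13; -5/13 12/13 50/13; 0 0 1]
T4·…·T1 = [12/13 5/13 49/13; -15/13 36/13 150/13; 0 0 1]
det M = 3; M⁻¹ = [12/13 -5/39 -2; 5/13 4/13 -5; 0 0 1]
M⁻¹ · (13/5, 0)ᵀ = (2/5, -4)ᵀ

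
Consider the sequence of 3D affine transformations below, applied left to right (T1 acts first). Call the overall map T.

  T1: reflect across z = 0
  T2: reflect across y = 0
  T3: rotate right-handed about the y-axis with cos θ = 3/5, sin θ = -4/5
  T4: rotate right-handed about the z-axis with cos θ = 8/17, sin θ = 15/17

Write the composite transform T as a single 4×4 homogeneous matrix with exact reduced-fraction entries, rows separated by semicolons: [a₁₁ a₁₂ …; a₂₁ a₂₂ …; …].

T1 = [1 0 0 0; 0 1 0 0; 0 0 -1 0; 0 0 0 1]
T2·T1 = [1 0 0 0; 0 -1 0 0; 0 0 -1 0; 0 0 0 1]
T3·…·T1 = [3/5 0 4/5 0; 0 -1 0 0; 4/5 0 -3/5 0; 0 0 0 1]
T4·…·T1 = [24/85 15/17 32/85 0; 9/17 -8/17 12/17 0; 4/5 0 -3/5 0; 0 0 0 1]

T = [24/85 15/17 32/85 0; 9/17 -8/17 12/17 0; 4/5 0 -3/5 0; 0 0 0 1]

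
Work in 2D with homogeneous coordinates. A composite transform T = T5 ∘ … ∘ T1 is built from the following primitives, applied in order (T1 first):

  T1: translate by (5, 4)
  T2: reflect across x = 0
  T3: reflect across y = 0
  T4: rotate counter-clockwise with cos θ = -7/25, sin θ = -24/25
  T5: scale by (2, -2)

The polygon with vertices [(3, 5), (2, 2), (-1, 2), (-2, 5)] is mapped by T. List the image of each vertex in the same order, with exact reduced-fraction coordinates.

image vertices: (-64/5, -102/5), (-38/5, -84/5), (-232/25, -276/25), (-78/5, -54/5)

T1 translate by (5, 4): (3, 5) → (8, 9); (2, 2) → (7, 6); (-1, 2) → (4, 6); (-2, 5) → (3, 9)
T2 reflect across x = 0: (8, 9) → (-8, 9); (7, 6) → (-7, 6); (4, 6) → (-4, 6); (3, 9) → (-3, 9)
T3 reflect across y = 0: (-8, 9) → (-8, -9); (-7, 6) → (-7, -6); (-4, 6) → (-4, -6); (-3, 9) → (-3, -9)
T4 rotate counter-clockwise with cos θ = -7/25, sin θ = -24/25: (-8, -9) → (-32/5, 51/5); (-7, -6) → (-19/5, 42/5); (-4, -6) → (-116/25, 138/25); (-3, -9) → (-39/5, 27/5)
T5 scale by (2, -2): (-32/5, 51/5) → (-64/5, -102/5); (-19/5, 42/5) → (-38/5, -84/5); (-116/25, 138/25) → (-232/25, -276/25); (-39/5, 27/5) → (-78/5, -54/5)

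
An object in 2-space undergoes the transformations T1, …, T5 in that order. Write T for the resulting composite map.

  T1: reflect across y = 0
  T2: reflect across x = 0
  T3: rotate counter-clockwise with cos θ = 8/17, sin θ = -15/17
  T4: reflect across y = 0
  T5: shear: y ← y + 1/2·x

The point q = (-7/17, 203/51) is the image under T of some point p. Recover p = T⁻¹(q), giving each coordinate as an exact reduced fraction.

T1 = [1 0 0; 0 -1 0; 0 0 1]
T2·T1 = [-1 0 0; 0 -1 0; 0 0 1]
T3·…·T1 = [-8/17 -15/17 0; 15/17 -8/17 0; 0 0 1]
T4·…·T1 = [-8/17 -15/17 0; -15/17 8/17 0; 0 0 1]
T5·…·T1 = [-8/17 -15/17 0; -19/17 1/34 0; 0 0 1]
det M = -1; M⁻¹ = [-1/34 -15/17 0; -19/17 8/17 0; 0 0 1]
M⁻¹ · (-7/17, 203/51)ᵀ = (-7/2, 7/3)ᵀ

p = (-7/2, 7/3)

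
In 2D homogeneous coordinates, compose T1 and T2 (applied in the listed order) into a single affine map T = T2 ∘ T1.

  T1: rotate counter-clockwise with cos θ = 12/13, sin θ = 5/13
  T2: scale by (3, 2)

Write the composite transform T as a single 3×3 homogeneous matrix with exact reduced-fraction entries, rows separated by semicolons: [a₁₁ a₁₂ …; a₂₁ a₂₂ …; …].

T = [36/13 -15/13 0; 10/13 24/13 0; 0 0 1]

T1 = [12/13 -5/13 0; 5/13 12/13 0; 0 0 1]
T2·T1 = [36/13 -15/13 0; 10/13 24/13 0; 0 0 1]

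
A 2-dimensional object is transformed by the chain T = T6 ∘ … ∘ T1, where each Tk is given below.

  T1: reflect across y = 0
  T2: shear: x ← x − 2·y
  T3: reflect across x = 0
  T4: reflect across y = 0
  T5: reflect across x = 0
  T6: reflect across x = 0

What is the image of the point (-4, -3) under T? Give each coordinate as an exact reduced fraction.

T1 reflect across y = 0: (-4, -3) → (-4, 3)
T2 shear: x ← x − 2·y: (-4, 3) → (-10, 3)
T3 reflect across x = 0: (-10, 3) → (10, 3)
T4 reflect across y = 0: (10, 3) → (10, -3)
T5 reflect across x = 0: (10, -3) → (-10, -3)
T6 reflect across x = 0: (-10, -3) → (10, -3)

T(p) = (10, -3)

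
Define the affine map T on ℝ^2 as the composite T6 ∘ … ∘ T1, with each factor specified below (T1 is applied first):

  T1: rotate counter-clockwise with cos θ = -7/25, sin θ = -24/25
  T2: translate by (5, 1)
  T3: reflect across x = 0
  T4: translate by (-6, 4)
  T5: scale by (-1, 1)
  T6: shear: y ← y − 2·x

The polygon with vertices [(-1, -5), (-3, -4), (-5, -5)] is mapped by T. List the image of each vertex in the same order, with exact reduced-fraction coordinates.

T1 rotate counter-clockwise with cos θ = -7/25, sin θ = -24/25: (-1, -5) → (-113/25, 59/25); (-3, -4) → (-3, 4); (-5, -5) → (-17/5, 31/5)
T2 translate by (5, 1): (-113/25, 59/25) → (12/25, 84/25); (-3, 4) → (2, 5); (-17/5, 31/5) → (8/5, 36/5)
T3 reflect across x = 0: (12/25, 84/25) → (-12/25, 84/25); (2, 5) → (-2, 5); (8/5, 36/5) → (-8/5, 36/5)
T4 translate by (-6, 4): (-12/25, 84/25) → (-162/25, 184/25); (-2, 5) → (-8, 9); (-8/5, 36/5) → (-38/5, 56/5)
T5 scale by (-1, 1): (-162/25, 184/25) → (162/25, 184/25); (-8, 9) → (8, 9); (-38/5, 56/5) → (38/5, 56/5)
T6 shear: y ← y − 2·x: (162/25, 184/25) → (162/25, -28/5); (8, 9) → (8, -7); (38/5, 56/5) → (38/5, -4)

image vertices: (162/25, -28/5), (8, -7), (38/5, -4)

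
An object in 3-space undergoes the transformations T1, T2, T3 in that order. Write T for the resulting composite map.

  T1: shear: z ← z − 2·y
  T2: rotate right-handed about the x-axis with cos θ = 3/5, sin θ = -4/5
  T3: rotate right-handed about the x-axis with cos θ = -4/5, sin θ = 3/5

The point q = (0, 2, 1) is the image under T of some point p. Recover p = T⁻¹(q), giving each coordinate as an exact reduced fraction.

p = (0, 1, 0)

T1 = [1 0 0 0; 0 1 0 0; 0 -2 1 0; 0 0 0 1]
T2·T1 = [1 0 0 0; 0 -1 4/5 0; 0 -2 3/5 0; 0 0 0 1]
T3·…·T1 = [1 0 0 0; 0 2 -1 0; 0 1 0 0; 0 0 0 1]
det M = 1; M⁻¹ = [1 0 0 0; 0 0 1 0; 0 -1 2 0; 0 0 0 1]
M⁻¹ · (0, 2, 1)ᵀ = (0, 1, 0)ᵀ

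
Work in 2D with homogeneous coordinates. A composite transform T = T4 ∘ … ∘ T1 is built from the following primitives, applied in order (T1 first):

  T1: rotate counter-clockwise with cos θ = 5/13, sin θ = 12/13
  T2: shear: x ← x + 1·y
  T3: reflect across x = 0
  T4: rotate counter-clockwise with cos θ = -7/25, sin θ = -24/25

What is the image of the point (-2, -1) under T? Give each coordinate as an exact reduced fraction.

T(p) = (-177/65, -89/65)

T1 rotate counter-clockwise with cos θ = 5/13, sin θ = 12/13: (-2, -1) → (2/13, -29/13)
T2 shear: x ← x + 1·y: (2/13, -29/13) → (-27/13, -29/13)
T3 reflect across x = 0: (-27/13, -29/13) → (27/13, -29/13)
T4 rotate counter-clockwise with cos θ = -7/25, sin θ = -24/25: (27/13, -29/13) → (-177/65, -89/65)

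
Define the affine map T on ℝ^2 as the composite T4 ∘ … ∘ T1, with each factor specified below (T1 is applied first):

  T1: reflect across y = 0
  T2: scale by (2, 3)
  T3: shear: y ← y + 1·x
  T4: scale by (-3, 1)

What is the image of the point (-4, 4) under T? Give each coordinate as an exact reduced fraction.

T1 reflect across y = 0: (-4, 4) → (-4, -4)
T2 scale by (2, 3): (-4, -4) → (-8, -12)
T3 shear: y ← y + 1·x: (-8, -12) → (-8, -20)
T4 scale by (-3, 1): (-8, -20) → (24, -20)

T(p) = (24, -20)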